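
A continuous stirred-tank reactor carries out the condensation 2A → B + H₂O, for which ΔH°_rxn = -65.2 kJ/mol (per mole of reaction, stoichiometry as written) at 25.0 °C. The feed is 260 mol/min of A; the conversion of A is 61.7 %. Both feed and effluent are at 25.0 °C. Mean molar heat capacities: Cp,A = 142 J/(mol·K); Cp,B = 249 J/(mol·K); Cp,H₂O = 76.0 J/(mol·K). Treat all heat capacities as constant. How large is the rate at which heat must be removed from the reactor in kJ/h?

Extent of reaction ξ = 0.617 × 260 / 2 = 80.21 mol/min
Reaction term: ξ·ΔH°_rxn = 80.21 × -65.2 = -5229.7 kJ/min
Q = ΔH = -5229.7 kJ/min = -87.162 kW
Heat removed = 313780 kJ/h

Q_out = 314000 kJ/h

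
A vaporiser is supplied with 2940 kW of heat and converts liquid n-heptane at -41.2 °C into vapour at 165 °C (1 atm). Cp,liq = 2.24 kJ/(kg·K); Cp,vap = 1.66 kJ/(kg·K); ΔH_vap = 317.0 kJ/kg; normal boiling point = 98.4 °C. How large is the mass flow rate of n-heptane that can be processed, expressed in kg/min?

ṁ = 238 kg/min

Δh = 2.24×(98.4−-41.2) + 317.0 + 1.66×(165−98.4) = 740.26 kJ/kg
Q = 2940 kW = 2940 kJ/s = 176400 kJ/min
ṁ = Q/Δh = 176400 / 740.26 = 238.29 kg/min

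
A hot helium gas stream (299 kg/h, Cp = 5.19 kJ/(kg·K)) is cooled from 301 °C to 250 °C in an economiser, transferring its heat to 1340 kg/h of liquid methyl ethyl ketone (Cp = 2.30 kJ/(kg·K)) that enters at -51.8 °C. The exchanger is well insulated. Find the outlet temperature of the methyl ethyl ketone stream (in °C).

T_c,out = -26.1 °C

Heat released by hot stream: Q = 299 × 5.19 × (301 − 250) = 79142 kJ/h
Energy balance on cold side (adiabatic exchanger): Q = ṁ_c·Cp_c·(T_c,out − T_c,in)
T_c,out = -51.8 + 79142/(1340 × 2.30) = -26.121 °C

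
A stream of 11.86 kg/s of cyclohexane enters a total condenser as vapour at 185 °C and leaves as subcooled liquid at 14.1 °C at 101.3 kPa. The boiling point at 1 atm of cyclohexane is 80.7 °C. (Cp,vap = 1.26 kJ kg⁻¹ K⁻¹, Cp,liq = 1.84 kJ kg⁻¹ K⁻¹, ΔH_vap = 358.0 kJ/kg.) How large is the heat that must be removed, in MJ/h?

vapour 185→80.7 °C: -131.42 kJ/kg
condensation at 80.7 °C: -358 kJ/kg
liquid 80.7→14.1 °C: -122.54 kJ/kg
Δh = -131.42 + -358 + -122.54 = -611.96 kJ/kg
Q = ṁ·Δh = 11.86 kg/s × -611.96 kJ/kg = -7257.9 kJ/s
|Q| = 7257.9 kW = 26128 MJ/h

Q_c = 26100 MJ/h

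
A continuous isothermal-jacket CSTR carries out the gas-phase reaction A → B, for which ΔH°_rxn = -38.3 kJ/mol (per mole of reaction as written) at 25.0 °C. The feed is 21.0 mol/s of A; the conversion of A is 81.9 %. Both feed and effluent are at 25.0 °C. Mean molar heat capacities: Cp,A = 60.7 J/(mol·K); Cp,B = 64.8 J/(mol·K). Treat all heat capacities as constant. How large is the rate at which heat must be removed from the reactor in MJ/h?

Extent of reaction ξ = 0.819 × 21.0 = 17.199 mol/s
Reaction term: ξ·ΔH°_rxn = 17.199 × -38.3 = -658.72 kJ/s
Q = ΔH = -658.72 kJ/s = -658.72 kW
Heat removed = 2371.4 MJ/h

Q_out = 2370 MJ/h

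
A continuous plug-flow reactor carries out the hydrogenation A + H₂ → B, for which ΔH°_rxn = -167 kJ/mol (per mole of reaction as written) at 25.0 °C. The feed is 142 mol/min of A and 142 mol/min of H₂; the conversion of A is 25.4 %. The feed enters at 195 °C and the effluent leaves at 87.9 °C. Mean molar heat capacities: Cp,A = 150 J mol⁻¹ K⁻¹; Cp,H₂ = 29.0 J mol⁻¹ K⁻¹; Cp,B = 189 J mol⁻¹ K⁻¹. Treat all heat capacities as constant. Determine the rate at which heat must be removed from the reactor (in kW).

Extent of reaction ξ = 0.254 × 142 = 36.068 mol/min
Reaction term: ξ·ΔH°_rxn = 36.068 × -167 = -6023.4 kJ/min
Sensible, feed 195→25 °C: -4321.1 kJ/min
Outlet flows (mol/min): A 105.93, H₂ 105.93, B 36.068
Sensible, products 25→87.9 °C: 1621.5 kJ/min
Q = ΔH = -8722.9 kJ/min = -145.38 kW
Heat removed = 145.38 kW

Q_out = 145 kW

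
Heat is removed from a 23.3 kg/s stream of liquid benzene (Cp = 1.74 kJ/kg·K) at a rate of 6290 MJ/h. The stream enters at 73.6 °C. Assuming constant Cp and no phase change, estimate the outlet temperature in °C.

T_out = 30.5 °C

Q = 6290 MJ/h = 1747.2 kJ/s
ΔT = Q/(ṁ·Cp) = 1747.2/(23.3×1.74) = 43.097 K
T_out = 73.6 − 43.097 = 30.503 °C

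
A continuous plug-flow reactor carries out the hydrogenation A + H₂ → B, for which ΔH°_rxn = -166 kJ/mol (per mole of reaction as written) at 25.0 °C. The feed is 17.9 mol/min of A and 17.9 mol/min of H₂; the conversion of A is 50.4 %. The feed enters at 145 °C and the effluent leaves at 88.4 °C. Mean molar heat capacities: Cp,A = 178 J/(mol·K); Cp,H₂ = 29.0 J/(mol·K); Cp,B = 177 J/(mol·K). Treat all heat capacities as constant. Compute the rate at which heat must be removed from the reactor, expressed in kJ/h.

Extent of reaction ξ = 0.504 × 17.9 = 9.0216 mol/min
Reaction term: ξ·ΔH°_rxn = 9.0216 × -166 = -1497.6 kJ/min
Sensible, feed 145→25 °C: -444.64 kJ/min
Outlet flows (mol/min): A 8.8784, H₂ 8.8784, B 9.0216
Sensible, products 25→88.4 °C: 217.76 kJ/min
Q = ΔH = -1724.5 kJ/min = -28.741 kW
Heat removed = 103470 kJ/h

Q_out = 103000 kJ/h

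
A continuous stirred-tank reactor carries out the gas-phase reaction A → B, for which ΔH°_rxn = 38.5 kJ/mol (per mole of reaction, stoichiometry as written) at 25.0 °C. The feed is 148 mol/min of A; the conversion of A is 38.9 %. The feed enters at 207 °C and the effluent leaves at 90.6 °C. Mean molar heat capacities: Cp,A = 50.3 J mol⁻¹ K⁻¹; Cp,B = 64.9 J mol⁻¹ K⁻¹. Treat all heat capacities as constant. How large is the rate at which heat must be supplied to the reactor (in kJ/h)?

Q_in = 84300 kJ/h

Extent of reaction ξ = 0.389 × 148 = 57.572 mol/min
Reaction term: ξ·ΔH°_rxn = 57.572 × 38.5 = 2216.5 kJ/min
Sensible, feed 207→25 °C: -1354.9 kJ/min
Outlet flows (mol/min): A 90.428, B 57.572
Sensible, products 25→90.6 °C: 543.49 kJ/min
Q = ΔH = 1405.1 kJ/min = 23.419 kW
Heat supplied = 84308 kJ/h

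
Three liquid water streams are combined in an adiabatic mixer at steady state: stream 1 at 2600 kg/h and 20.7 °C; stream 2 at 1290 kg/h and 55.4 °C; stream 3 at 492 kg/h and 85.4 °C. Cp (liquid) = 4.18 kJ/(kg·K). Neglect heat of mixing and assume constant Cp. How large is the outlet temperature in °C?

Energy balance with Q = 0: Σ ṁᵢCp,ᵢ(T_out − Tᵢ) = 0
T_out = Σ ṁᵢCp,ᵢTᵢ / Σ ṁᵢCp,ᵢ
      = 699330 / 18317 = 38.18 °C

T_out = 38.2 °C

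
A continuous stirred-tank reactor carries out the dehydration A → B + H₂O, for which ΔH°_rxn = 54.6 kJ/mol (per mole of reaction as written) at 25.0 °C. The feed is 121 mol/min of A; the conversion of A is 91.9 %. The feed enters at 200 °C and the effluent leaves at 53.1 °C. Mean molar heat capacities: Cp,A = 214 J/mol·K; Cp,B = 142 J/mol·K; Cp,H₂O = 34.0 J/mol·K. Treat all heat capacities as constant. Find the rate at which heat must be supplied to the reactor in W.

Extent of reaction ξ = 0.919 × 121 = 111.2 mol/min
Reaction term: ξ·ΔH°_rxn = 111.2 × 54.6 = 6071.5 kJ/min
Sensible, feed 200→25 °C: -4531.4 kJ/min
Outlet flows (mol/min): A 9.801, B 111.2, H₂O 111.2
Sensible, products 25→53.1 °C: 608.88 kJ/min
Q = ΔH = 2148.9 kJ/min = 35.815 kW
Heat supplied = 35815 W

Q_in = 35800 W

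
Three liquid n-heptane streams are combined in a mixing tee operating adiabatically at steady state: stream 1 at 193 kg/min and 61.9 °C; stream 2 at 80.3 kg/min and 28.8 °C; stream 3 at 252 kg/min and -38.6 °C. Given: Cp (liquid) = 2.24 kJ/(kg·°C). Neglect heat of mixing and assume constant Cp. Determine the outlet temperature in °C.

T_out = 8.63 °C

Energy balance with Q = 0: Σ ṁᵢCp,ᵢ(T_out − Tᵢ) = 0
Σ ṁᵢCp,ᵢTᵢ = 193×2.24×61.9 + 80.3×2.24×28.8 + 252×2.24×-38.6 = 10152
Σ ṁᵢCp,ᵢ = 193×2.24 + 80.3×2.24 + 252×2.24 = 1176.7
T_out = 10152 / 1176.7 = 8.6277 °C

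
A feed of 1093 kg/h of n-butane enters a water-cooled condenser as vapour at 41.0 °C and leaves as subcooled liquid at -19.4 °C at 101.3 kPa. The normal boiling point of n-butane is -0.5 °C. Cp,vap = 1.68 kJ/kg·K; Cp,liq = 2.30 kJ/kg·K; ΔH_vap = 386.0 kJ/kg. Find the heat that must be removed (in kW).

vapour 41.0→-0.5 °C: -69.72 kJ/kg
condensation at -0.5 °C: -386 kJ/kg
liquid -0.5→-19.4 °C: -43.47 kJ/kg
Δh = -69.72 + -386 + -43.47 = -499.19 kJ/kg
Q = ṁ·Δh = 1093 kg/h × -499.19 kJ/kg = -545610 kJ/h
|Q| = 151.56 kW

Q_c = 152 kW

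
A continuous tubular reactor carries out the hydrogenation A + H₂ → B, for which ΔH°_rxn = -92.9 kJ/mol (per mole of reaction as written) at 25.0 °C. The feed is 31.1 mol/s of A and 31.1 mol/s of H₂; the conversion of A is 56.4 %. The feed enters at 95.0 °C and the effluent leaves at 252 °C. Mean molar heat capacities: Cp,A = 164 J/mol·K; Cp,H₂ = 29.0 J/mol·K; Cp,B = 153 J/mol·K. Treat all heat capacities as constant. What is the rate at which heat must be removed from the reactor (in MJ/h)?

Extent of reaction ξ = 0.564 × 31.1 = 17.54 mol/s
Reaction term: ξ·ΔH°_rxn = 17.54 × -92.9 = -1629.5 kJ/s
Sensible, feed 95.0→25 °C: -420.16 kJ/s
Outlet flows (mol/s): A 13.56, H₂ 13.56, B 17.54
Sensible, products 25→252 °C: 1203.3 kJ/s
Q = ΔH = -846.41 kJ/s = -846.41 kW
Heat removed = 3047.1 MJ/h

Q_out = 3050 MJ/h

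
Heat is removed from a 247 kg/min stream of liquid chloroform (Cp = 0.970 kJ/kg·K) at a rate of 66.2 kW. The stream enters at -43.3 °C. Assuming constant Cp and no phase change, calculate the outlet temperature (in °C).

T_out = -59.9 °C

Q = 66.2 kW = 3972 kJ/min
ΔT = Q/(ṁ·Cp) = 3972/(247×0.970) = 16.578 K
T_out = -43.3 − 16.578 = -59.878 °C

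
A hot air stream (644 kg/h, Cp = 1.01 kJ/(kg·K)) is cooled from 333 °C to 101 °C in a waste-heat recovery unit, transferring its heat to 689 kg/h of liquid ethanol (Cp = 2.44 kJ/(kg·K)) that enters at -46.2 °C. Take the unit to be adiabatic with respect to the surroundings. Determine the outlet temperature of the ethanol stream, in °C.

T_c,out = 43.6 °C

Heat released by hot stream: Q = 644 × 1.01 × (333 − 101) = 150900 kJ/h
Energy balance on cold side (adiabatic exchanger): Q = ṁ_c·Cp_c·(T_c,out − T_c,in)
T_c,out = -46.2 + 150900/(689 × 2.44) = 43.561 °C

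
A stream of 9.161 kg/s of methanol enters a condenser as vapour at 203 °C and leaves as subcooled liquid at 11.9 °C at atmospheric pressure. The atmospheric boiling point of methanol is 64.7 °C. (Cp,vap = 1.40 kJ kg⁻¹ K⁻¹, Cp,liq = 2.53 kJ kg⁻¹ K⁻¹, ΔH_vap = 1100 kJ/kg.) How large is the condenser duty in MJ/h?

Q_c = 47100 MJ/h

vapour 203→64.7 °C: -193.62 kJ/kg
condensation at 64.7 °C: -1100 kJ/kg
liquid 64.7→11.9 °C: -133.58 kJ/kg
Δh = -193.62 + -1100 + -133.58 = -1427.2 kJ/kg
Q = ṁ·Δh = 9.161 kg/s × -1427.2 kJ/kg = -13075 kJ/s
|Q| = 13075 kW = 47069 MJ/h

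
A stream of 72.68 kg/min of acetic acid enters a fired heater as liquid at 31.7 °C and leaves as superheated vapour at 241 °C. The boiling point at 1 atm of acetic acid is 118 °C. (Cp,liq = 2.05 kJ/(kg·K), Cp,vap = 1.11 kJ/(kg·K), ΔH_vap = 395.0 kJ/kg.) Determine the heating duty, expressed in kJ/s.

Q = 858 kJ/s

liquid 31.7→118 °C: 176.91 kJ/kg
vaporisation at 118 °C: 395 kJ/kg
vapour 118→241 °C: 136.53 kJ/kg
Δh = 176.91 + 395 + 136.53 = 708.44 kJ/kg
Q = ṁ·Δh = 72.68 kg/min × 708.44 kJ/kg = 51490 kJ/min
|Q| = 858.16 kW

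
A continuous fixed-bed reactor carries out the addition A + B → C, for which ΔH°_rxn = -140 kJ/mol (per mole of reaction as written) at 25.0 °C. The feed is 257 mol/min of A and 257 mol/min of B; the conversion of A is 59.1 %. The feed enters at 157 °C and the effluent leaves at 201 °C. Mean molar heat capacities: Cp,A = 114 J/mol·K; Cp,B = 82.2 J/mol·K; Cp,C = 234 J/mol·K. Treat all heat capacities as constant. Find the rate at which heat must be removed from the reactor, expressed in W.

Q_out = 301000 W

Extent of reaction ξ = 0.591 × 257 = 151.89 mol/min
Reaction term: ξ·ΔH°_rxn = 151.89 × -140 = -21264 kJ/min
Sensible, feed 157→25 °C: -6655.9 kJ/min
Outlet flows (mol/min): A 105.11, B 105.11, C 151.89
Sensible, products 25→201 °C: 9885 kJ/min
Q = ΔH = -18035 kJ/min = -300.58 kW
Heat removed = 300580 W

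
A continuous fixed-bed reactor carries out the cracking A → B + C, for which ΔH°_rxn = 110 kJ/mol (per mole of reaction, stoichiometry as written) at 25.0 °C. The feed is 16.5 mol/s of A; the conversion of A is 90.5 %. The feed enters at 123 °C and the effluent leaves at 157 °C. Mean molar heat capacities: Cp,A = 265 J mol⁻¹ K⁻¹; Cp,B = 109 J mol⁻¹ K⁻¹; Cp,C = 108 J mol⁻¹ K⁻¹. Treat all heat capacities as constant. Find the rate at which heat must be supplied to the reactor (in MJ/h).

Extent of reaction ξ = 0.905 × 16.5 = 14.933 mol/s
Reaction term: ξ·ΔH°_rxn = 14.933 × 110 = 1642.6 kJ/s
Sensible, feed 123→25 °C: -428.5 kJ/s
Outlet flows (mol/s): A 1.5675, B 14.933, C 14.933
Sensible, products 25→157 °C: 482.56 kJ/s
Q = ΔH = 1696.6 kJ/s = 1696.6 kW
Heat supplied = 6107.9 MJ/h

Q_in = 6110 MJ/h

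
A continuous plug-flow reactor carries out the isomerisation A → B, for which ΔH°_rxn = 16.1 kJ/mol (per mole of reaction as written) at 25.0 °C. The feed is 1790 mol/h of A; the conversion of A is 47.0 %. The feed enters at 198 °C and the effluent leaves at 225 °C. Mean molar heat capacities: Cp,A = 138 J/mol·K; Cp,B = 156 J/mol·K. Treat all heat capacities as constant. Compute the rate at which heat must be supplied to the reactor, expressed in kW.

Extent of reaction ξ = 0.470 × 1790 = 841.3 mol/h
Reaction term: ξ·ΔH°_rxn = 841.3 × 16.1 = 13545 kJ/h
Sensible, feed 198→25 °C: -42734 kJ/h
Outlet flows (mol/h): A 948.7, B 841.3
Sensible, products 25→225 °C: 52433 kJ/h
Q = ΔH = 23243 kJ/h = 6.4564 kW
Heat supplied = 6.4564 kW

Q_in = 6.46 kW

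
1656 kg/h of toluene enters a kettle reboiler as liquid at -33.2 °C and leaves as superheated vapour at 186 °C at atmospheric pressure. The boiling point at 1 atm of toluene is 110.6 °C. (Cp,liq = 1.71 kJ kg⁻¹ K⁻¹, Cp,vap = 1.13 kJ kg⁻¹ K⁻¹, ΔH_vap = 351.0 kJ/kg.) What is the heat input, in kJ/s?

Q = 314 kJ/s

liquid -33.2→110.6 °C: 245.9 kJ/kg
vaporisation at 110.6 °C: 351 kJ/kg
vapour 110.6→186 °C: 85.202 kJ/kg
Δh = 245.9 + 351 + 85.202 = 682.1 kJ/kg
Q = ṁ·Δh = 1656 kg/h × 682.1 kJ/kg = 1.1296e+06 kJ/h
|Q| = 313.77 kW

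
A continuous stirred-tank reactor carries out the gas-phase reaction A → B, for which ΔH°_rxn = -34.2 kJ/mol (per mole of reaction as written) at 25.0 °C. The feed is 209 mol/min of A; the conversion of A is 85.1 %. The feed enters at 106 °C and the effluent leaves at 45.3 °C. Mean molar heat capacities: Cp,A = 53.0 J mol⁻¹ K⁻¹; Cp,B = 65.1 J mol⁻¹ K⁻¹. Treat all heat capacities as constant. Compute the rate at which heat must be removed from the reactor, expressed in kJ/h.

Extent of reaction ξ = 0.851 × 209 = 177.86 mol/min
Reaction term: ξ·ΔH°_rxn = 177.86 × -34.2 = -6082.8 kJ/min
Sensible, feed 106→25 °C: -897.24 kJ/min
Outlet flows (mol/min): A 31.141, B 177.86
Sensible, products 25→45.3 °C: 268.55 kJ/min
Q = ΔH = -6711.5 kJ/min = -111.86 kW
Heat removed = 402690 kJ/h

Q_out = 403000 kJ/h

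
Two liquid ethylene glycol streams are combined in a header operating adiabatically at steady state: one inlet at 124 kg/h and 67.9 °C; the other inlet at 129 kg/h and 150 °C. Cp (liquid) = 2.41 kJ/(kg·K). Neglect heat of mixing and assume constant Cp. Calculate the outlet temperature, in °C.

Energy balance with Q = 0: Σ ṁᵢCp,ᵢ(T_out − Tᵢ) = 0
Σ ṁᵢCp,ᵢTᵢ = 124×2.41×67.9 + 129×2.41×150 = 66925
Σ ṁᵢCp,ᵢ = 124×2.41 + 129×2.41 = 609.73
T_out = 66925 / 609.73 = 109.76 °C

T_out = 110 °C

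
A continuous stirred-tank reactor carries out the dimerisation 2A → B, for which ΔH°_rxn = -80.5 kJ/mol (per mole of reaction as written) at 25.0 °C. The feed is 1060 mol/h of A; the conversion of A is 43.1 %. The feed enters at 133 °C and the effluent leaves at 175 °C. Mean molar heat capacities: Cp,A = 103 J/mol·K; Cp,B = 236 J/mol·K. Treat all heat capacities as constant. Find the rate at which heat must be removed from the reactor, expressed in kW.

Q_out = 3.55 kW

Extent of reaction ξ = 0.431 × 1060 / 2 = 228.43 mol/h
Reaction term: ξ·ΔH°_rxn = 228.43 × -80.5 = -18389 kJ/h
Sensible, feed 133→25 °C: -11791 kJ/h
Outlet flows (mol/h): A 603.14, B 228.43
Sensible, products 25→175 °C: 17405 kJ/h
Q = ΔH = -12775 kJ/h = -3.5486 kW
Heat removed = 3.5486 kW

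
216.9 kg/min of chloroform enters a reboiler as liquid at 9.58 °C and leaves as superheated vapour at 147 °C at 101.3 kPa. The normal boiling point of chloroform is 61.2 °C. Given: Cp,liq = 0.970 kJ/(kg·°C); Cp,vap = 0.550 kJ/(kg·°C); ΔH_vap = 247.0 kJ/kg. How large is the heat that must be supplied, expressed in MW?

liquid 9.58→61.2 °C: 50.071 kJ/kg
vaporisation at 61.2 °C: 247 kJ/kg
vapour 61.2→147 °C: 47.19 kJ/kg
Δh = 50.071 + 247 + 47.19 = 344.26 kJ/kg
Q = ṁ·Δh = 216.9 kg/min × 344.26 kJ/kg = 74670 kJ/min
|Q| = 1244.5 kW = 1.2445 MW

Q = 1.24 MW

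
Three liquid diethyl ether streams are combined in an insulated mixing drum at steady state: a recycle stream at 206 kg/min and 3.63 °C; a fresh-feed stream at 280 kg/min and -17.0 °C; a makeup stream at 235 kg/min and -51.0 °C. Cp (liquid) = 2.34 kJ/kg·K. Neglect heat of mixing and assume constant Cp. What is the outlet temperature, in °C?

No heat crosses the boundary, so H_out = H_in.
T_out = Σ ṁᵢCp,ᵢTᵢ / Σ ṁᵢCp,ᵢ
      = -37433 / 1687.1 = -22.188 °C

T_out = -22.2 °C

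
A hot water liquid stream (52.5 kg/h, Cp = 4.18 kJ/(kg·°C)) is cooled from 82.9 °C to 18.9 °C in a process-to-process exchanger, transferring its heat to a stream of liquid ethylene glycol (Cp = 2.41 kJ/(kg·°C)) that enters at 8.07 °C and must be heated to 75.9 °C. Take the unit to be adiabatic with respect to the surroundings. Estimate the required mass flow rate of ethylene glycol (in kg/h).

Heat released by hot stream: Q = 52.5 × 4.18 × (82.9 − 18.9) = 14045 kJ/h
Energy balance on cold side (adiabatic exchanger): Q = ṁ_c·Cp_c·(T_c,out − T_c,in)
ṁ_c = 14045 / [2.41 × (75.9 − 8.07)] = 85.917 kg/h

ṁ_c = 85.9 kg/h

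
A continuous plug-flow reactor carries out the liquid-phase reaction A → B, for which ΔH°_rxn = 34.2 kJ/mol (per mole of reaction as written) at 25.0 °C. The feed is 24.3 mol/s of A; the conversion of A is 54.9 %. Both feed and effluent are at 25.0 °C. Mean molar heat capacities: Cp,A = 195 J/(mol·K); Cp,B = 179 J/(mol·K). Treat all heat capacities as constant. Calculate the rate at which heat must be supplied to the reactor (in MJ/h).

Extent of reaction ξ = 0.549 × 24.3 = 13.341 mol/s
Reaction term: ξ·ΔH°_rxn = 13.341 × 34.2 = 456.25 kJ/s
Q = ΔH = 456.25 kJ/s = 456.25 kW
Heat supplied = 1642.5 MJ/h

Q_in = 1640 MJ/h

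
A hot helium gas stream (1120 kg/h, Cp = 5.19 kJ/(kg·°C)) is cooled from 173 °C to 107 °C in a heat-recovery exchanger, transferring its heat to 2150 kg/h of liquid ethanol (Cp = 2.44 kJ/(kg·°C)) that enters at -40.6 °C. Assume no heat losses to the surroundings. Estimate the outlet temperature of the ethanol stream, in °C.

T_c,out = 32.5 °C

Heat released by hot stream: Q = 1120 × 5.19 × (173 − 107) = 383640 kJ/h
Energy balance on cold side (adiabatic exchanger): Q = ṁ_c·Cp_c·(T_c,out − T_c,in)
T_c,out = -40.6 + 383640/(2150 × 2.44) = 32.531 °C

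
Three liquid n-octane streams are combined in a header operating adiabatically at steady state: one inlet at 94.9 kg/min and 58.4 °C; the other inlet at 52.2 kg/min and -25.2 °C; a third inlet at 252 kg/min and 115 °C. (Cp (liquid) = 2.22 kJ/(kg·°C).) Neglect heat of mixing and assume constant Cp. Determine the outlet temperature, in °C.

No heat crosses the boundary, so H_out = H_in.
T_out = Σ ṁᵢCp,ᵢTᵢ / Σ ṁᵢCp,ᵢ
      = 73719 / 886 = 83.204 °C

T_out = 83.2 °C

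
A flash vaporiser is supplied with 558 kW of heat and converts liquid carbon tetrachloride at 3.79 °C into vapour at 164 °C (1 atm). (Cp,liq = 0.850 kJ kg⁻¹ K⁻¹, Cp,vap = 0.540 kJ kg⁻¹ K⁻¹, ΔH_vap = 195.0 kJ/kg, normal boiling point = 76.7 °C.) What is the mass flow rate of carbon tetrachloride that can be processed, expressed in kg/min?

Δh = 0.850×(76.7−3.79) + 195.0 + 0.540×(164−76.7) = 304.12 kJ/kg
Q = 558 kW = 558 kJ/s = 33480 kJ/min
ṁ = Q/Δh = 33480 / 304.12 = 110.09 kg/min

ṁ = 110 kg/min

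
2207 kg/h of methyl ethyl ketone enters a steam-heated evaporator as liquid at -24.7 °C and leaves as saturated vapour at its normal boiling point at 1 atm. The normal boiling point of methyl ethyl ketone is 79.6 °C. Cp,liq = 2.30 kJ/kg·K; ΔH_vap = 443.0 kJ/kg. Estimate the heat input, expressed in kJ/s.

Q = 419 kJ/s

liquid -24.7→79.6 °C: 239.89 kJ/kg
vaporisation at 79.6 °C: 443 kJ/kg
Δh = 239.89 + 443 = 682.89 kJ/kg
Q = ṁ·Δh = 2207 kg/h × 682.89 kJ/kg = 1.5071e+06 kJ/h
|Q| = 418.65 kW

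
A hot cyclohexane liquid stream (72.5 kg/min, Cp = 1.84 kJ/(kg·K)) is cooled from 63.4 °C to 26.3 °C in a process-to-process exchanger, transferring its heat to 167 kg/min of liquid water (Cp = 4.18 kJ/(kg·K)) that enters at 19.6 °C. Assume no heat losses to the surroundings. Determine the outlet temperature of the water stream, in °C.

Heat released by hot stream: Q = 72.5 × 1.84 × (63.4 − 26.3) = 4949.1 kJ/min
Energy balance on cold side (adiabatic exchanger): Q = ṁ_c·Cp_c·(T_c,out − T_c,in)
T_c,out = 19.6 + 4949.1/(167 × 4.18) = 26.69 °C

T_c,out = 26.7 °C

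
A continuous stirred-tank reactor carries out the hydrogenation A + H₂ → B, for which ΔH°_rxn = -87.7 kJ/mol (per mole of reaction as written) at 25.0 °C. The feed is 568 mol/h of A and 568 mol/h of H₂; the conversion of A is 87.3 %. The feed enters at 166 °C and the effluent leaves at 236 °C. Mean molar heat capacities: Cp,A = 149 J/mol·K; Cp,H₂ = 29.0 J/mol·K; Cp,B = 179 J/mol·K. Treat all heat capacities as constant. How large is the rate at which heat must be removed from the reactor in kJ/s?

Extent of reaction ξ = 0.873 × 568 = 495.86 mol/h
Reaction term: ξ·ΔH°_rxn = 495.86 × -87.7 = -43487 kJ/h
Sensible, feed 166→25 °C: -14256 kJ/h
Outlet flows (mol/h): A 72.136, H₂ 72.136, B 495.86
Sensible, products 25→236 °C: 21438 kJ/h
Q = ΔH = -36305 kJ/h = -10.085 kW
Heat removed = 10.085 kJ/s

Q_out = 10.1 kJ/s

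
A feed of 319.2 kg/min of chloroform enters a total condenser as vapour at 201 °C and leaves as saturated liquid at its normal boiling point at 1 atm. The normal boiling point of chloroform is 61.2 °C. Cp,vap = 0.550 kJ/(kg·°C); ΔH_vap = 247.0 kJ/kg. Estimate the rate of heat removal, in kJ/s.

Q_c = 1720 kJ/s

vapour 201→61.2 °C: -76.89 kJ/kg
condensation at 61.2 °C: -247 kJ/kg
Δh = -76.89 + -247 = -323.89 kJ/kg
Q = ṁ·Δh = 319.2 kg/min × -323.89 kJ/kg = -103390 kJ/min
|Q| = 1723.1 kW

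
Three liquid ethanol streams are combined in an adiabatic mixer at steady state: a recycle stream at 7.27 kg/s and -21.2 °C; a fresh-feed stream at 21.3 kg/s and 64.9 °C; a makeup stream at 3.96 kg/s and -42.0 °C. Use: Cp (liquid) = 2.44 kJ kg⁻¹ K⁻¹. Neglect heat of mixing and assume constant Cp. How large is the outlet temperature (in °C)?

T_out = 32.6 °C

Energy balance with Q = 0: Σ ṁᵢCp,ᵢ(T_out − Tᵢ) = 0
T_out = Σ ṁᵢCp,ᵢTᵢ / Σ ṁᵢCp,ᵢ
      = 2591.1 / 79.373 = 32.645 °C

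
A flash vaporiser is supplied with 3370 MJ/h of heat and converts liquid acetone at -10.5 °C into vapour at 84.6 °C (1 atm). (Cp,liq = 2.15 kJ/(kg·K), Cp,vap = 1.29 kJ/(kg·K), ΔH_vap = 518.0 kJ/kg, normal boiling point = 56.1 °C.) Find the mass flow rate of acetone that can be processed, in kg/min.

ṁ = 80.5 kg/min

Δh = 2.15×(56.1−-10.5) + 518.0 + 1.29×(84.6−56.1) = 697.95 kJ/kg
Q = 3370 MJ/h = 936.11 kJ/s = 56167 kJ/min
ṁ = Q/Δh = 56167 / 697.95 = 80.473 kg/min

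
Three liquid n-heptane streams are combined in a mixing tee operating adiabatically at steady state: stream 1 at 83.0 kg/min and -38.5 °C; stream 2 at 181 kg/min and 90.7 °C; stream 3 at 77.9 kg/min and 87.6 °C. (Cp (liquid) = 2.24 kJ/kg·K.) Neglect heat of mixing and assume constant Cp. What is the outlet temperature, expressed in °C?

T_out = 58.6 °C

No heat crosses the boundary, so H_out = H_in.
Σ ṁᵢCp,ᵢTᵢ = 83.0×2.24×-38.5 + 181×2.24×90.7 + 77.9×2.24×87.6 = 44901
Σ ṁᵢCp,ᵢ = 83.0×2.24 + 181×2.24 + 77.9×2.24 = 765.86
T_out = 44901 / 765.86 = 58.629 °C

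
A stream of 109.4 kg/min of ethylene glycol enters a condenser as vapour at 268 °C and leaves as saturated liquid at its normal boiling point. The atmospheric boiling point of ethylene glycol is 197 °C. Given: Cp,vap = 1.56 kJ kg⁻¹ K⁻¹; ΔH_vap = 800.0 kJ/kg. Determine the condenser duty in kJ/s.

vapour 268→197 °C: -110.76 kJ/kg
condensation at 197 °C: -800 kJ/kg
Δh = -110.76 + -800 = -910.76 kJ/kg
Q = ṁ·Δh = 109.4 kg/min × -910.76 kJ/kg = -99637 kJ/min
|Q| = 1660.6 kW

Q_c = 1660 kJ/s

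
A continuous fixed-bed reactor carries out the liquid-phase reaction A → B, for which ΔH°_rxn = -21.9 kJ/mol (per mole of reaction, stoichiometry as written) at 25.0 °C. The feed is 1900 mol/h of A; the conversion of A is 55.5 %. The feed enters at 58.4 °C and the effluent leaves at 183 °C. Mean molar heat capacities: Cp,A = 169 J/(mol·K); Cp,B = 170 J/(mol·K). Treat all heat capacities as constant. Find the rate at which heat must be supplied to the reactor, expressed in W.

Extent of reaction ξ = 0.555 × 1900 = 1054.5 mol/h
Reaction term: ξ·ΔH°_rxn = 1054.5 × -21.9 = -23094 kJ/h
Sensible, feed 58.4→25 °C: -10725 kJ/h
Outlet flows (mol/h): A 845.5, B 1054.5
Sensible, products 25→183 °C: 50900 kJ/h
Q = ΔH = 17082 kJ/h = 4.745 kW
Heat supplied = 4745 W

Q_in = 4750 W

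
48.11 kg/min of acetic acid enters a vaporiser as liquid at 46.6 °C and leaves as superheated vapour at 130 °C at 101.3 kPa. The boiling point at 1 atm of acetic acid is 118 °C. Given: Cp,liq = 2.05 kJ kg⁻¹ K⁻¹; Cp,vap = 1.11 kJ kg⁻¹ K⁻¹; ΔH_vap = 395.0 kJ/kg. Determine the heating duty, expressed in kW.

Q = 445 kW

liquid 46.6→118 °C: 146.37 kJ/kg
vaporisation at 118 °C: 395 kJ/kg
vapour 118→130 °C: 13.32 kJ/kg
Δh = 146.37 + 395 + 13.32 = 554.69 kJ/kg
Q = ṁ·Δh = 48.11 kg/min × 554.69 kJ/kg = 26686 kJ/min
|Q| = 444.77 kW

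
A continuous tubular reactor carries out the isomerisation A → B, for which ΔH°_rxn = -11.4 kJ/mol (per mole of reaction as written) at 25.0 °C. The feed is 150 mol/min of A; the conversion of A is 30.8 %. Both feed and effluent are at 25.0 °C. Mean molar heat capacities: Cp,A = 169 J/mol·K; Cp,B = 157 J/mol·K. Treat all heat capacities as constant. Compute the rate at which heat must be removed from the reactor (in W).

Extent of reaction ξ = 0.308 × 150 = 46.2 mol/min
Reaction term: ξ·ΔH°_rxn = 46.2 × -11.4 = -526.68 kJ/min
Q = ΔH = -526.68 kJ/min = -8.778 kW
Heat removed = 8778 W

Q_out = 8780 W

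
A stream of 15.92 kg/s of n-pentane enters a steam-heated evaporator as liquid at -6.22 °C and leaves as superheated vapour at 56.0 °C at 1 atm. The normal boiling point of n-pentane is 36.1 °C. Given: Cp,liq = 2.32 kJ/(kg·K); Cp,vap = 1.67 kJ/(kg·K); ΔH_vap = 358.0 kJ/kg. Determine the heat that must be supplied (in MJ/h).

liquid -6.22→36.1 °C: 98.182 kJ/kg
vaporisation at 36.1 °C: 358 kJ/kg
vapour 36.1→56.0 °C: 33.233 kJ/kg
Δh = 98.182 + 358 + 33.233 = 489.42 kJ/kg
Q = ṁ·Δh = 15.92 kg/s × 489.42 kJ/kg = 7791.5 kJ/s
|Q| = 7791.5 kW = 28049 MJ/h

Q = 28000 MJ/h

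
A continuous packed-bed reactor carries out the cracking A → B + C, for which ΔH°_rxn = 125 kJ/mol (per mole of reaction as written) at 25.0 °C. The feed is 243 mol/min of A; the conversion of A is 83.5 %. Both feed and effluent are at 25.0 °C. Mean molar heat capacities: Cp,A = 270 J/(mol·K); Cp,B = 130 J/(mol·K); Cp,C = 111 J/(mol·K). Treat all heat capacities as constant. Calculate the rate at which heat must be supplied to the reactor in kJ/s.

Extent of reaction ξ = 0.835 × 243 = 202.91 mol/min
Reaction term: ξ·ΔH°_rxn = 202.91 × 125 = 25363 kJ/min
Q = ΔH = 25363 kJ/min = 422.72 kW
Heat supplied = 422.72 kJ/s

Q_in = 423 kJ/s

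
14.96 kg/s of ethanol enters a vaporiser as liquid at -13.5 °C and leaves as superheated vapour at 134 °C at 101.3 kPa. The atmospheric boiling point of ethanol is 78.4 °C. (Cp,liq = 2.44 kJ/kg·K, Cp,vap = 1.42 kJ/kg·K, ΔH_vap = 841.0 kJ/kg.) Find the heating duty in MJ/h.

Q = 61600 MJ/h

liquid -13.5→78.4 °C: 224.24 kJ/kg
vaporisation at 78.4 °C: 841 kJ/kg
vapour 78.4→134 °C: 78.952 kJ/kg
Δh = 224.24 + 841 + 78.952 = 1144.2 kJ/kg
Q = ṁ·Δh = 14.96 kg/s × 1144.2 kJ/kg = 17117 kJ/s
|Q| = 17117 kW = 61621 MJ/h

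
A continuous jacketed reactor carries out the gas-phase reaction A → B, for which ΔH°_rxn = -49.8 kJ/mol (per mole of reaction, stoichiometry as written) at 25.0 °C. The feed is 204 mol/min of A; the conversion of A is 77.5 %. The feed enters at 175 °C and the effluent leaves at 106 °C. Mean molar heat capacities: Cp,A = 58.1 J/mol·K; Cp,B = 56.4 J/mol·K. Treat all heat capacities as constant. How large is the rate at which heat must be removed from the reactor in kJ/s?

Q_out = 145 kJ/s

Extent of reaction ξ = 0.775 × 204 = 158.1 mol/min
Reaction term: ξ·ΔH°_rxn = 158.1 × -49.8 = -7873.4 kJ/min
Sensible, feed 175→25 °C: -1777.9 kJ/min
Outlet flows (mol/min): A 45.9, B 158.1
Sensible, products 25→106 °C: 938.27 kJ/min
Q = ΔH = -8713 kJ/min = -145.22 kW
Heat removed = 145.22 kJ/s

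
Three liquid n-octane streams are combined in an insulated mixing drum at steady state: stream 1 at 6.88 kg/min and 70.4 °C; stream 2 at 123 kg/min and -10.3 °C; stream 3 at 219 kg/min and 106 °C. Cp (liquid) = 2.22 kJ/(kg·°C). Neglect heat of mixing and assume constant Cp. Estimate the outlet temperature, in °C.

Energy balance with Q = 0: Σ ṁᵢCp,ᵢ(T_out − Tᵢ) = 0
T_out = Σ ṁᵢCp,ᵢTᵢ / Σ ṁᵢCp,ᵢ
      = 49798 / 774.51 = 64.296 °C

T_out = 64.3 °C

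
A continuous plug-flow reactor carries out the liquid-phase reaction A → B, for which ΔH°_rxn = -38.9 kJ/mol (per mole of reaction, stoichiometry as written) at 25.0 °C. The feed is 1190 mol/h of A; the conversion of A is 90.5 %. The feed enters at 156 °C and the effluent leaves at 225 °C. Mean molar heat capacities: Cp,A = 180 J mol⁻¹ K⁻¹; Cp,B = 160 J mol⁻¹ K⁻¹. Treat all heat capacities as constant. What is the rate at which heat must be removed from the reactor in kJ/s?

Q_out = 8.73 kJ/s

Extent of reaction ξ = 0.905 × 1190 = 1077 mol/h
Reaction term: ξ·ΔH°_rxn = 1077 × -38.9 = -41893 kJ/h
Sensible, feed 156→25 °C: -28060 kJ/h
Outlet flows (mol/h): A 113.05, B 1077
Sensible, products 25→225 °C: 38532 kJ/h
Q = ΔH = -31421 kJ/h = -8.7282 kW
Heat removed = 8.7282 kJ/s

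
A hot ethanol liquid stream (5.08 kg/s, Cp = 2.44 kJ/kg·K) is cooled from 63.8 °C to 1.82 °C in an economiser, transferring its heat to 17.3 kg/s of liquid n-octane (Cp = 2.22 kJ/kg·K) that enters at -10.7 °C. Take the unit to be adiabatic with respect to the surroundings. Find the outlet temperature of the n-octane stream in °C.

T_c,out = 9.30 °C

Heat released by hot stream: Q = 5.08 × 2.44 × (63.8 − 1.82) = 768.25 kJ/s
Energy balance on cold side (adiabatic exchanger): Q = ṁ_c·Cp_c·(T_c,out − T_c,in)
T_c,out = -10.7 + 768.25/(17.3 × 2.22) = 9.3035 °C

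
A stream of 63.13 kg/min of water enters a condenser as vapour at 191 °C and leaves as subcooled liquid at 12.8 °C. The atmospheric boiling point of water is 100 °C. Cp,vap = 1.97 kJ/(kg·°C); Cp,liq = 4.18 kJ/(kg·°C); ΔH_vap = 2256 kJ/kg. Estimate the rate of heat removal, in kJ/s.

Q_c = 2950 kJ/s

vapour 191→100 °C: -179.27 kJ/kg
condensation at 100 °C: -2256 kJ/kg
liquid 100→12.8 °C: -364.5 kJ/kg
Δh = -179.27 + -2256 + -364.5 = -2799.8 kJ/kg
Q = ṁ·Δh = 63.13 kg/min × -2799.8 kJ/kg = -176750 kJ/min
|Q| = 2945.8 kW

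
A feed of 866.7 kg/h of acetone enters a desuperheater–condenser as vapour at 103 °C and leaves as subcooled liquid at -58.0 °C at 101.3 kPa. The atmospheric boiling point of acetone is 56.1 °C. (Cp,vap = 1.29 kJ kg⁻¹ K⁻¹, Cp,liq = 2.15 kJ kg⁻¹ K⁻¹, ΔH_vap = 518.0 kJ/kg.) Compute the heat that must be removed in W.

Q_c = 198000 W

vapour 103→56.1 °C: -60.501 kJ/kg
condensation at 56.1 °C: -518 kJ/kg
liquid 56.1→-58.0 °C: -245.31 kJ/kg
Δh = -60.501 + -518 + -245.31 = -823.82 kJ/kg
Q = ṁ·Δh = 866.7 kg/h × -823.82 kJ/kg = -714000 kJ/h
|Q| = 198.33 kW = 198330 W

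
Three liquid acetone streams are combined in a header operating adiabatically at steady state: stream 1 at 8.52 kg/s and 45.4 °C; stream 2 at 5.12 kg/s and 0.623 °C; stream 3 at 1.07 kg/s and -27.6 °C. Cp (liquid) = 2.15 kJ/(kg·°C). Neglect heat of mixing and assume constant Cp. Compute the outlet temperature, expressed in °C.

T_out = 24.5 °C

No heat crosses the boundary, so H_out = H_in.
T_out = Σ ṁᵢCp,ᵢTᵢ / Σ ṁᵢCp,ᵢ
      = 775 / 31.626 = 24.505 °C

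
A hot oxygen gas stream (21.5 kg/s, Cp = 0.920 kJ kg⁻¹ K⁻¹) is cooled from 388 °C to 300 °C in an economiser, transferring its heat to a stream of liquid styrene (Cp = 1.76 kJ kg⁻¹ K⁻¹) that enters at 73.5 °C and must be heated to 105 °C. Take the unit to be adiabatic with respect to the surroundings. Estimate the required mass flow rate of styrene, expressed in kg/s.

ṁ_c = 31.4 kg/s

Heat released by hot stream: Q = 21.5 × 0.920 × (388 − 300) = 1740.6 kJ/s
Energy balance on cold side (adiabatic exchanger): Q = ṁ_c·Cp_c·(T_c,out − T_c,in)
ṁ_c = 1740.6 / [1.76 × (105 − 73.5)] = 31.397 kg/s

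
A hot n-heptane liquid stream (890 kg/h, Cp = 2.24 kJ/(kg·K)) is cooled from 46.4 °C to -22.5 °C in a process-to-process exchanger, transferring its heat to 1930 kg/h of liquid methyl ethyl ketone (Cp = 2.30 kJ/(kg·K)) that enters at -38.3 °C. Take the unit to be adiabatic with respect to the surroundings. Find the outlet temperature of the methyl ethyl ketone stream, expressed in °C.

Heat released by hot stream: Q = 890 × 2.24 × (46.4 − -22.5) = 137360 kJ/h
Energy balance on cold side (adiabatic exchanger): Q = ṁ_c·Cp_c·(T_c,out − T_c,in)
T_c,out = -38.3 + 137360/(1930 × 2.30) = -7.3563 °C

T_c,out = -7.36 °C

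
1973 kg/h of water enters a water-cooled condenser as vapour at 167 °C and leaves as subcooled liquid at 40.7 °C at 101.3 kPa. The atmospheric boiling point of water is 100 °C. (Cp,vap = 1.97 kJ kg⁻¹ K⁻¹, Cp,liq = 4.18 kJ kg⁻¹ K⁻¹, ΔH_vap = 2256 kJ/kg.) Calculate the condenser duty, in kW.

vapour 167→100 °C: -131.99 kJ/kg
condensation at 100 °C: -2256 kJ/kg
liquid 100→40.7 °C: -247.87 kJ/kg
Δh = -131.99 + -2256 + -247.87 = -2635.9 kJ/kg
Q = ṁ·Δh = 1973 kg/h × -2635.9 kJ/kg = -5.2006e+06 kJ/h
|Q| = 1444.6 kW

Q_c = 1440 kW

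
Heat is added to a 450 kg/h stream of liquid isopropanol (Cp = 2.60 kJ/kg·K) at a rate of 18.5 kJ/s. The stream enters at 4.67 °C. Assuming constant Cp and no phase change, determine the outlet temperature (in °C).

Q = 18.5 kJ/s = 66600 kJ/h
ΔT = Q/(ṁ·Cp) = 66600/(450×2.60) = 56.923 K
T_out = 4.67 + 56.923 = 61.593 °C

T_out = 61.6 °C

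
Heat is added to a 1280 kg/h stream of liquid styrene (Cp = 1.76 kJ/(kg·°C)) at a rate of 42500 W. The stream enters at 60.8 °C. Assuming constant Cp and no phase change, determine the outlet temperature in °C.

Q = 42500 W = 153000 kJ/h
ΔT = Q/(ṁ·Cp) = 153000/(1280×1.76) = 67.915 K
T_out = 60.8 + 67.915 = 128.72 °C

T_out = 129 °C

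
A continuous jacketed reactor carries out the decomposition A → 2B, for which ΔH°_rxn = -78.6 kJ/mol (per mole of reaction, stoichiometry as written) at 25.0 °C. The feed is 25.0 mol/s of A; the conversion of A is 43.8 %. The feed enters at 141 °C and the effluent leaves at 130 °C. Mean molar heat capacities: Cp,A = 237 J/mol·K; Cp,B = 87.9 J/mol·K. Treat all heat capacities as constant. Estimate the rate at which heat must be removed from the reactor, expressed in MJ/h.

Q_out = 3590 MJ/h

Extent of reaction ξ = 0.438 × 25.0 = 10.95 mol/s
Reaction term: ξ·ΔH°_rxn = 10.95 × -78.6 = -860.67 kJ/s
Sensible, feed 141→25 °C: -687.3 kJ/s
Outlet flows (mol/s): A 14.05, B 21.9
Sensible, products 25→130 °C: 551.76 kJ/s
Q = ΔH = -996.21 kJ/s = -996.21 kW
Heat removed = 3586.4 MJ/h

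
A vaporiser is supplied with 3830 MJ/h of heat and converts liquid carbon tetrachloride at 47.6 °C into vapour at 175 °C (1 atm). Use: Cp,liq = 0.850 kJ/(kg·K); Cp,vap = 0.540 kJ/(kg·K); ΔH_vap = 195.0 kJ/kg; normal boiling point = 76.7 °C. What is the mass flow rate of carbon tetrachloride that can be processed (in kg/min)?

Δh = 0.850×(76.7−47.6) + 195.0 + 0.540×(175−76.7) = 272.82 kJ/kg
Q = 3830 MJ/h = 1063.9 kJ/s = 63833 kJ/min
ṁ = Q/Δh = 63833 / 272.82 = 233.98 kg/min

ṁ = 234 kg/min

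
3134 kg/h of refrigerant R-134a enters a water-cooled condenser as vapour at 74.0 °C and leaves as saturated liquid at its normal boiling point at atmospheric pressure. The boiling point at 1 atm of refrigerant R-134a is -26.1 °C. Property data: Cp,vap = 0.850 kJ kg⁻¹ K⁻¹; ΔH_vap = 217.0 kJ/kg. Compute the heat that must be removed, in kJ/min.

vapour 74.0→-26.1 °C: -85.085 kJ/kg
condensation at -26.1 °C: -217 kJ/kg
Δh = -85.085 + -217 = -302.08 kJ/kg
Q = ṁ·Δh = 3134 kg/h × -302.08 kJ/kg = -946730 kJ/h
|Q| = 262.98 kW = 15779 kJ/min

Q_c = 15800 kJ/min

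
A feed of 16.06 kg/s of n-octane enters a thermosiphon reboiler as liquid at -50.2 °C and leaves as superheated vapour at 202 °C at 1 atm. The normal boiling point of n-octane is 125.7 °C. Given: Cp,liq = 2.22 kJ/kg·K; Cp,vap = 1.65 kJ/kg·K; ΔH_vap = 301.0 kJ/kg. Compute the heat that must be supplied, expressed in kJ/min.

Q = 788000 kJ/min

liquid -50.2→125.7 °C: 390.5 kJ/kg
vaporisation at 125.7 °C: 301 kJ/kg
vapour 125.7→202 °C: 125.89 kJ/kg
Δh = 390.5 + 301 + 125.89 = 817.39 kJ/kg
Q = ṁ·Δh = 16.06 kg/s × 817.39 kJ/kg = 13127 kJ/s
|Q| = 13127 kW = 787640 kJ/min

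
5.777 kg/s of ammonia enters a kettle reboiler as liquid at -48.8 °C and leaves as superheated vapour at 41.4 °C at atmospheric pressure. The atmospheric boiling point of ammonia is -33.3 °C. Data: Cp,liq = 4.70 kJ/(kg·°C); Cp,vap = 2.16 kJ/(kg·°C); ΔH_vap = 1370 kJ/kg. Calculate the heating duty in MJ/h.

Q = 33400 MJ/h

liquid -48.8→-33.3 °C: 72.85 kJ/kg
vaporisation at -33.3 °C: 1370 kJ/kg
vapour -33.3→41.4 °C: 161.35 kJ/kg
Δh = 72.85 + 1370 + 161.35 = 1604.2 kJ/kg
Q = ṁ·Δh = 5.777 kg/s × 1604.2 kJ/kg = 9267.5 kJ/s
|Q| = 9267.5 kW = 33363 MJ/h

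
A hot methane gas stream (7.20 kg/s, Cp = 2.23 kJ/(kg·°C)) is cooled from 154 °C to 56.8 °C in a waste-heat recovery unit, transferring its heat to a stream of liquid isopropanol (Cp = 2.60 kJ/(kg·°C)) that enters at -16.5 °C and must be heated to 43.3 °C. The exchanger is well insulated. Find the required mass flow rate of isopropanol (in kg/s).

ṁ_c = 10.0 kg/s

Heat released by hot stream: Q = 7.20 × 2.23 × (154 − 56.8) = 1560.6 kJ/s
Energy balance on cold side (adiabatic exchanger): Q = ṁ_c·Cp_c·(T_c,out − T_c,in)
ṁ_c = 1560.6 / [2.60 × (43.3 − -16.5)] = 10.038 kg/s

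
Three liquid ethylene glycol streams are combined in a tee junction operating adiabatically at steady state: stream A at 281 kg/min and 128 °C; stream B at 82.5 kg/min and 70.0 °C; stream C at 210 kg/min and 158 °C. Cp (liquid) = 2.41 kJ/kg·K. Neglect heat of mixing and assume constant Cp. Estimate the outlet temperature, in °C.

T_out = 131 °C

Adiabatic, steady state ⇒ Σ ṁᵢCp,ᵢ(T_out − Tᵢ) = 0
T_out = Σ ṁᵢCp,ᵢTᵢ / Σ ṁᵢCp,ᵢ
      = 180560 / 1382.1 = 130.64 °C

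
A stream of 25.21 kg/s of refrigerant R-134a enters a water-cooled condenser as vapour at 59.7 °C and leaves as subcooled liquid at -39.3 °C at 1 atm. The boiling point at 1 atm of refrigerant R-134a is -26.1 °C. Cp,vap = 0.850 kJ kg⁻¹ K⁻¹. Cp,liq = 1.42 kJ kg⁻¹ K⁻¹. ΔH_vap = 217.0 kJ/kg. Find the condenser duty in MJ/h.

vapour 59.7→-26.1 °C: -72.93 kJ/kg
condensation at -26.1 °C: -217 kJ/kg
liquid -26.1→-39.3 °C: -18.744 kJ/kg
Δh = -72.93 + -217 + -18.744 = -308.67 kJ/kg
Q = ṁ·Δh = 25.21 kg/s × -308.67 kJ/kg = -7781.7 kJ/s
|Q| = 7781.7 kW = 28014 MJ/h

Q_c = 28000 MJ/h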